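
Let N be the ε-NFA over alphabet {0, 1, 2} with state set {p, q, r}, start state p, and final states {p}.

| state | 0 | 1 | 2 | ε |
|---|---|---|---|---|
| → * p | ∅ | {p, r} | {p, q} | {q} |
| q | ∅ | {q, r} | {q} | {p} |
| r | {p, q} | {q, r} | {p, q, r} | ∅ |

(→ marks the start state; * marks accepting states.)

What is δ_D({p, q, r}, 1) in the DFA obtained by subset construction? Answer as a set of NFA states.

δ(p,1) = {p, r}; δ(q,1) = {q, r}; δ(r,1) = {q, r}.
Union: {p, q, r}.

{p, q, r}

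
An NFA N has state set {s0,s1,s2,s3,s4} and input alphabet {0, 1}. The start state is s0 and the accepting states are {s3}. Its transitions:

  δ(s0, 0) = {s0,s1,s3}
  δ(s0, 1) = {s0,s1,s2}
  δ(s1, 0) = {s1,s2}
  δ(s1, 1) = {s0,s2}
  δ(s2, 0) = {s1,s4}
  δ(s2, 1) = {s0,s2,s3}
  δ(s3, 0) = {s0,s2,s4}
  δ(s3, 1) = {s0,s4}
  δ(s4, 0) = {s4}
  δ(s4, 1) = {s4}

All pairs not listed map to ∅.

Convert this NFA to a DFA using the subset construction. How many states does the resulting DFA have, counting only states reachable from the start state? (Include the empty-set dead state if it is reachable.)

6

Start state of the DFA: {s0}.
{s0} --0--> {s0,s1,s3}  [new]
{s0} --1--> {s0,s1,s2}  [new]
{s0,s1,s3} --0--> {s0,s1,s2,s3,s4}  [new]
{s0,s1,s3} --1--> {s0,s1,s2,s4}  [new]
{s0,s1,s2} --0--> {s0,s1,s2,s3,s4}  [seen]
{s0,s1,s2} --1--> {s0,s1,s2,s3}  [new]
{s0,s1,s2,s3,s4} --0--> {s0,s1,s2,s3,s4}  [seen]
{s0,s1,s2,s3,s4} --1--> {s0,s1,s2,s3,s4}  [seen]
{s0,s1,s2,s4} --0--> {s0,s1,s2,s3,s4}  [seen]
{s0,s1,s2,s4} --1--> {s0,s1,s2,s3,s4}  [seen]
{s0,s1,s2,s3} --0--> {s0,s1,s2,s3,s4}  [seen]
{s0,s1,s2,s3} --1--> {s0,s1,s2,s3,s4}  [seen]
Reachable DFA states: {s0}, {s0,s1,s3}, {s0,s1,s2}, {s0,s1,s2,s3,s4}, {s0,s1,s2,s4}, {s0,s1,s2,s3}.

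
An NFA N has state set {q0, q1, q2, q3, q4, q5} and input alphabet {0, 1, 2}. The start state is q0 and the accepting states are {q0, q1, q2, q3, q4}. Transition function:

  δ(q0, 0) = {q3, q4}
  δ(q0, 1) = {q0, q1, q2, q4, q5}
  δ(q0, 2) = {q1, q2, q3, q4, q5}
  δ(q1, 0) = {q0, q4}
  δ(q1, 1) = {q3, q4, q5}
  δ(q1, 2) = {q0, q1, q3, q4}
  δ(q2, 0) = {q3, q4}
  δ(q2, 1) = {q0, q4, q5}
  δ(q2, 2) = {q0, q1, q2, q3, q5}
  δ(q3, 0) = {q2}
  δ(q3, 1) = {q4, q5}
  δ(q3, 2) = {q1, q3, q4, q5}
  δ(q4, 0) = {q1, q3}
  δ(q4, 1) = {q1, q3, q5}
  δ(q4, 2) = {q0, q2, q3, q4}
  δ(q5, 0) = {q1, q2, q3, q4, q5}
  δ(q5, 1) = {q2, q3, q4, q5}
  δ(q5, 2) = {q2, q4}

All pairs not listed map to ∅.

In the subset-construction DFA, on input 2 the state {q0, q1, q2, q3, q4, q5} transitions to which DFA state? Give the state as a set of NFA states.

δ(q0,2) = {q1, q2, q3, q4, q5}; δ(q1,2) = {q0, q1, q3, q4}; δ(q2,2) = {q0, q1, q2, q3, q5}; δ(q3,2) = {q1, q3, q4, q5}; δ(q4,2) = {q0, q2, q3, q4}; δ(q5,2) = {q2, q4}.
Union: {q0, q1, q2, q3, q4, q5}.

{q0, q1, q2, q3, q4, q5}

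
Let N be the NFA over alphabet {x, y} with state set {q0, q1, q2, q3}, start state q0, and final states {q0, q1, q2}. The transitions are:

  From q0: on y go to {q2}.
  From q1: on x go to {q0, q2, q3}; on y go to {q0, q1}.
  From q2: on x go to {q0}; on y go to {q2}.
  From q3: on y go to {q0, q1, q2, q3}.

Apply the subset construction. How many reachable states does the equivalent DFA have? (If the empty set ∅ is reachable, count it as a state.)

Start state of the DFA: {q0}.
{q0} --x--> ∅  [new]
{q0} --y--> {q2}  [new]
∅ --x--> ∅  [seen]
∅ --y--> ∅  [seen]
{q2} --x--> {q0}  [seen]
{q2} --y--> {q2}  [seen]
Reachable DFA states: {q0}, ∅, {q2}.

3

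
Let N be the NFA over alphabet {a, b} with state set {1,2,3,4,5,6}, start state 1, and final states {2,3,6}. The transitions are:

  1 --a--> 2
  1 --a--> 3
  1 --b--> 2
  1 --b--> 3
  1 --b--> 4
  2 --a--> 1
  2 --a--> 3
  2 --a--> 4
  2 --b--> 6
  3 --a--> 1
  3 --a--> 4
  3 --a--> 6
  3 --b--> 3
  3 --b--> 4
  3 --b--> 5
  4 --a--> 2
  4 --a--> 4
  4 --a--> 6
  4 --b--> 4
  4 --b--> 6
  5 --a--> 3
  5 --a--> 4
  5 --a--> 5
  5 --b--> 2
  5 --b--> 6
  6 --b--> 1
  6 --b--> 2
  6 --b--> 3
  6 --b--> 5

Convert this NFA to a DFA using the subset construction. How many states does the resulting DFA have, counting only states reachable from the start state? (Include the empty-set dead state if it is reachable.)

Start state of the DFA: {1}.
{1} --a--> {2,3}  [new]
{1} --b--> {2,3,4}  [new]
{2,3} --a--> {1,3,4,6}  [new]
{2,3} --b--> {3,4,5,6}  [new]
{2,3,4} --a--> {1,2,3,4,6}  [new]
{2,3,4} --b--> {3,4,5,6}  [seen]
{1,3,4,6} --a--> {1,2,3,4,6}  [seen]
{1,3,4,6} --b--> {1,2,3,4,5,6}  [new]
{3,4,5,6} --a--> {1,2,3,4,5,6}  [seen]
{3,4,5,6} --b--> {1,2,3,4,5,6}  [seen]
{1,2,3,4,6} --a--> {1,2,3,4,6}  [seen]
{1,2,3,4,6} --b--> {1,2,3,4,5,6}  [seen]
{1,2,3,4,5,6} --a--> {1,2,3,4,5,6}  [seen]
{1,2,3,4,5,6} --b--> {1,2,3,4,5,6}  [seen]
Reachable DFA states: {1}, {2,3}, {2,3,4}, {1,3,4,6}, {3,4,5,6}, {1,2,3,4,6}, {1,2,3,4,5,6}.

7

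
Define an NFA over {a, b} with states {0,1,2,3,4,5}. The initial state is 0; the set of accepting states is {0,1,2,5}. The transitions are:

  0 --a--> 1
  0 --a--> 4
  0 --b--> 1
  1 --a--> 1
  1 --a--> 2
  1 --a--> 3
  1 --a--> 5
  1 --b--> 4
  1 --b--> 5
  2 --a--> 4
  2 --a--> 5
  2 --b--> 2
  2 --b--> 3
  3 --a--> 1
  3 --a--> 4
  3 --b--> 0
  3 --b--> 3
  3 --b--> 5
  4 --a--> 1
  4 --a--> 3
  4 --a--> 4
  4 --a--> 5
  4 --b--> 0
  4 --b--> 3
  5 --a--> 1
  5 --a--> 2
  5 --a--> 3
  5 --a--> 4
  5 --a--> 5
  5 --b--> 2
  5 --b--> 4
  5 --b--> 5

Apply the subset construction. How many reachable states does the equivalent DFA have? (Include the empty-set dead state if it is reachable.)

Start state of the DFA: {0}.
{0} --a--> {1,4}  [new]
{0} --b--> {1}  [new]
{1,4} --a--> {1,2,3,4,5}  [new]
{1,4} --b--> {0,3,4,5}  [new]
{1} --a--> {1,2,3,5}  [new]
{1} --b--> {4,5}  [new]
{1,2,3,4,5} --a--> {1,2,3,4,5}  [seen]
{1,2,3,4,5} --b--> {0,2,3,4,5}  [new]
{0,3,4,5} --a--> {1,2,3,4,5}  [seen]
{0,3,4,5} --b--> {0,1,2,3,4,5}  [new]
{1,2,3,5} --a--> {1,2,3,4,5}  [seen]
{1,2,3,5} --b--> {0,2,3,4,5}  [seen]
{4,5} --a--> {1,2,3,4,5}  [seen]
{4,5} --b--> {0,2,3,4,5}  [seen]
{0,2,3,4,5} --a--> {1,2,3,4,5}  [seen]
{0,2,3,4,5} --b--> {0,1,2,3,4,5}  [seen]
{0,1,2,3,4,5} --a--> {1,2,3,4,5}  [seen]
{0,1,2,3,4,5} --b--> {0,1,2,3,4,5}  [seen]
Reachable DFA states: {0}, {1,4}, {1}, {1,2,3,4,5}, {0,3,4,5}, {1,2,3,5}, {4,5}, {0,2,3,4,5}, {0,1,2,3,4,5}.

9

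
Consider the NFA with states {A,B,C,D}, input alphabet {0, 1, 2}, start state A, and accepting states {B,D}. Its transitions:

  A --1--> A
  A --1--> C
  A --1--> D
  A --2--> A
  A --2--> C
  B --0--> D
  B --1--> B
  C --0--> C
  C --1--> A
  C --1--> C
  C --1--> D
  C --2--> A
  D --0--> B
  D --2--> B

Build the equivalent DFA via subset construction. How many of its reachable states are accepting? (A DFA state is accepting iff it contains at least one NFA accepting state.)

Start state of the DFA: {A}.
{A} --0--> ∅  [new]
{A} --1--> {A,C,D}  [new]
{A} --2--> {A,C}  [new]
∅ --0--> ∅  [seen]
∅ --1--> ∅  [seen]
∅ --2--> ∅  [seen]
{A,C,D} --0--> {B,C}  [new]
{A,C,D} --1--> {A,C,D}  [seen]
{A,C,D} --2--> {A,B,C}  [new]
{A,C} --0--> {C}  [new]
{A,C} --1--> {A,C,D}  [seen]
{A,C} --2--> {A,C}  [seen]
{B,C} --0--> {C,D}  [new]
{B,C} --1--> {A,B,C,D}  [new]
{B,C} --2--> {A}  [seen]
{A,B,C} --0--> {C,D}  [seen]
{A,B,C} --1--> {A,B,C,D}  [seen]
{A,B,C} --2--> {A,C}  [seen]
{C} --0--> {C}  [seen]
{C} --1--> {A,C,D}  [seen]
{C} --2--> {A}  [seen]
{C,D} --0--> {B,C}  [seen]
{C,D} --1--> {A,C,D}  [seen]
{C,D} --2--> {A,B}  [new]
{A,B,C,D} --0--> {B,C,D}  [new]
{A,B,C,D} --1--> {A,B,C,D}  [seen]
{A,B,C,D} --2--> {A,B,C}  [seen]
{A,B} --0--> {D}  [new]
{A,B} --1--> {A,B,C,D}  [seen]
{A,B} --2--> {A,C}  [seen]
{B,C,D} --0--> {B,C,D}  [seen]
{B,C,D} --1--> {A,B,C,D}  [seen]
{B,C,D} --2--> {A,B}  [seen]
{D} --0--> {B}  [new]
{D} --1--> ∅  [seen]
{D} --2--> {B}  [seen]
{B} --0--> {D}  [seen]
{B} --1--> {B}  [seen]
{B} --2--> ∅  [seen]
Reachable DFA states: {A}, ∅, {A,C,D}, {A,C}, {B,C}, {A,B,C}, {C}, {C,D}, {A,B,C,D}, {A,B}, {B,C,D}, {D}, {B}.
Accepting DFA states (contain an NFA accepting state): {A,C,D}, {B,C}, {A,B,C}, {C,D}, {A,B,C,D}, {A,B}, {B,C,D}, {D}, {B}.

9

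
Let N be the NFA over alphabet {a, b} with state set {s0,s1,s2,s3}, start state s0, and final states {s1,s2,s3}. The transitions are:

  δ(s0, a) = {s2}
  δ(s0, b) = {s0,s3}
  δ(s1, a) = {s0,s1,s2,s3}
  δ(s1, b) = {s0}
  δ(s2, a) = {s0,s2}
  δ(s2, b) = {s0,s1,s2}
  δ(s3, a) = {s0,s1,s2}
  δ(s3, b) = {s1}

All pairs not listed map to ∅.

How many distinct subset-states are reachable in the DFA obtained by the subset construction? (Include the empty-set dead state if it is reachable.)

Start state of the DFA: {s0}.
{s0} --a--> {s2}  [new]
{s0} --b--> {s0,s3}  [new]
{s2} --a--> {s0,s2}  [new]
{s2} --b--> {s0,s1,s2}  [new]
{s0,s3} --a--> {s0,s1,s2}  [seen]
{s0,s3} --b--> {s0,s1,s3}  [new]
{s0,s2} --a--> {s0,s2}  [seen]
{s0,s2} --b--> {s0,s1,s2,s3}  [new]
{s0,s1,s2} --a--> {s0,s1,s2,s3}  [seen]
{s0,s1,s2} --b--> {s0,s1,s2,s3}  [seen]
{s0,s1,s3} --a--> {s0,s1,s2,s3}  [seen]
{s0,s1,s3} --b--> {s0,s1,s3}  [seen]
{s0,s1,s2,s3} --a--> {s0,s1,s2,s3}  [seen]
{s0,s1,s2,s3} --b--> {s0,s1,s2,s3}  [seen]
Reachable DFA states: {s0}, {s2}, {s0,s3}, {s0,s2}, {s0,s1,s2}, {s0,s1,s3}, {s0,s1,s2,s3}.

7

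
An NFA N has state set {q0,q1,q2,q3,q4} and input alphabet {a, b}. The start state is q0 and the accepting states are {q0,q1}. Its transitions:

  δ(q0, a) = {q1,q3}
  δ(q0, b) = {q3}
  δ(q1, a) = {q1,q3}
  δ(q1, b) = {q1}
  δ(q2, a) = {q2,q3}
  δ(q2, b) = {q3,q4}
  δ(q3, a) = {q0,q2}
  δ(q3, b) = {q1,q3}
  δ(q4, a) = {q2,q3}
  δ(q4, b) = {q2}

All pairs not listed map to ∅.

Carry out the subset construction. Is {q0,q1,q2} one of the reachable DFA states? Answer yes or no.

no

Start state of the DFA: {q0}.
{q0} --a--> {q1,q3}  [new]
{q0} --b--> {q3}  [new]
{q1,q3} --a--> {q0,q1,q2,q3}  [new]
{q1,q3} --b--> {q1,q3}  [seen]
{q3} --a--> {q0,q2}  [new]
{q3} --b--> {q1,q3}  [seen]
{q0,q1,q2,q3} --a--> {q0,q1,q2,q3}  [seen]
{q0,q1,q2,q3} --b--> {q1,q3,q4}  [new]
{q0,q2} --a--> {q1,q2,q3}  [new]
{q0,q2} --b--> {q3,q4}  [new]
{q1,q3,q4} --a--> {q0,q1,q2,q3}  [seen]
{q1,q3,q4} --b--> {q1,q2,q3}  [seen]
{q1,q2,q3} --a--> {q0,q1,q2,q3}  [seen]
{q1,q2,q3} --b--> {q1,q3,q4}  [seen]
{q3,q4} --a--> {q0,q2,q3}  [new]
{q3,q4} --b--> {q1,q2,q3}  [seen]
{q0,q2,q3} --a--> {q0,q1,q2,q3}  [seen]
{q0,q2,q3} --b--> {q1,q3,q4}  [seen]
Reachable DFA states: {q0}, {q1,q3}, {q3}, {q0,q1,q2,q3}, {q0,q2}, {q1,q3,q4}, {q1,q2,q3}, {q3,q4}, {q0,q2,q3}.
{q0,q1,q2} is not among them.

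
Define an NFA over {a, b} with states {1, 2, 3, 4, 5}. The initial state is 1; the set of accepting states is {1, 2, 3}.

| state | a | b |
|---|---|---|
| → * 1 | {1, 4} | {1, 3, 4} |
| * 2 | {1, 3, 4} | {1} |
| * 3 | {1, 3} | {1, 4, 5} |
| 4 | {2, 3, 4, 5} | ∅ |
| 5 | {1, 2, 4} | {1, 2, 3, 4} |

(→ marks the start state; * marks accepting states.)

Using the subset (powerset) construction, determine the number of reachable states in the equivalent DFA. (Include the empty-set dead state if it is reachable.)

Start state of the DFA: {1}.
{1} --a--> {1, 4}  [new]
{1} --b--> {1, 3, 4}  [new]
{1, 4} --a--> {1, 2, 3, 4, 5}  [new]
{1, 4} --b--> {1, 3, 4}  [seen]
{1, 3, 4} --a--> {1, 2, 3, 4, 5}  [seen]
{1, 3, 4} --b--> {1, 3, 4, 5}  [new]
{1, 2, 3, 4, 5} --a--> {1, 2, 3, 4, 5}  [seen]
{1, 2, 3, 4, 5} --b--> {1, 2, 3, 4, 5}  [seen]
{1, 3, 4, 5} --a--> {1, 2, 3, 4, 5}  [seen]
{1, 3, 4, 5} --b--> {1, 2, 3, 4, 5}  [seen]
Reachable DFA states: {1}, {1, 4}, {1, 3, 4}, {1, 2, 3, 4, 5}, {1, 3, 4, 5}.

5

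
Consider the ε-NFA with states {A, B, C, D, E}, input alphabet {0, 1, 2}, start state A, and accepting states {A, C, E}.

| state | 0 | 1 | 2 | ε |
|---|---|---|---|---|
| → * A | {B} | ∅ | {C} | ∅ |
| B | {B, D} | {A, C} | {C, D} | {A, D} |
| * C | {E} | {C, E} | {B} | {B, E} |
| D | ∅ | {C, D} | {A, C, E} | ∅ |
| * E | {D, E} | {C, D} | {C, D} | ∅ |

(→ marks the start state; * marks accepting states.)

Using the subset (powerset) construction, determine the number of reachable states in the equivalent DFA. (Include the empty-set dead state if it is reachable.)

Start state of the DFA: {A} (ε-closure of the NFA start).
{A} --0--> {A, B, D}  [new]
{A} --1--> ∅  [new]
{A} --2--> {A, B, C, D, E}  [new]
{A, B, D} --0--> {A, B, D}  [seen]
{A, B, D} --1--> {A, B, C, D, E}  [seen]
{A, B, D} --2--> {A, B, C, D, E}  [seen]
∅ --0--> ∅  [seen]
∅ --1--> ∅  [seen]
∅ --2--> ∅  [seen]
{A, B, C, D, E} --0--> {A, B, D, E}  [new]
{A, B, C, D, E} --1--> {A, B, C, D, E}  [seen]
{A, B, C, D, E} --2--> {A, B, C, D, E}  [seen]
{A, B, D, E} --0--> {A, B, D, E}  [seen]
{A, B, D, E} --1--> {A, B, C, D, E}  [seen]
{A, B, D, E} --2--> {A, B, C, D, E}  [seen]
Reachable DFA states: {A}, {A, B, D}, ∅, {A, B, C, D, E}, {A, B, D, E}.

5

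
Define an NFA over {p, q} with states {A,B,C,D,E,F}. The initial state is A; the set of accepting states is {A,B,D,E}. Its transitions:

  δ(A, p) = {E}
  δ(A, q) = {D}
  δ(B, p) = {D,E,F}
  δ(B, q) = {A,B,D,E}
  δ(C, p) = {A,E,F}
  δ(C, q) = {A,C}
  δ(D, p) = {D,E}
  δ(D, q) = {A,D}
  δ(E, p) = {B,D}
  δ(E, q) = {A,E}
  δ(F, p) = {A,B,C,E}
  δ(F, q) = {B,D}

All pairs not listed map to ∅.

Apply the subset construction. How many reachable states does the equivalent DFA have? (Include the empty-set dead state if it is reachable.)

15

Start state of the DFA: {A}.
{A} --p--> {E}  [new]
{A} --q--> {D}  [new]
{E} --p--> {B,D}  [new]
{E} --q--> {A,E}  [new]
{D} --p--> {D,E}  [new]
{D} --q--> {A,D}  [new]
{B,D} --p--> {D,E,F}  [new]
{B,D} --q--> {A,B,D,E}  [new]
{A,E} --p--> {B,D,E}  [new]
{A,E} --q--> {A,D,E}  [new]
{D,E} --p--> {B,D,E}  [seen]
{D,E} --q--> {A,D,E}  [seen]
{A,D} --p--> {D,E}  [seen]
{A,D} --q--> {A,D}  [seen]
{D,E,F} --p--> {A,B,C,D,E}  [new]
{D,E,F} --q--> {A,B,D,E}  [seen]
{A,B,D,E} --p--> {B,D,E,F}  [new]
{A,B,D,E} --q--> {A,B,D,E}  [seen]
{B,D,E} --p--> {B,D,E,F}  [seen]
{B,D,E} --q--> {A,B,D,E}  [seen]
{A,D,E} --p--> {B,D,E}  [seen]
{A,D,E} --q--> {A,D,E}  [seen]
{A,B,C,D,E} --p--> {A,B,D,E,F}  [new]
{A,B,C,D,E} --q--> {A,B,C,D,E}  [seen]
{B,D,E,F} --p--> {A,B,C,D,E,F}  [new]
{B,D,E,F} --q--> {A,B,D,E}  [seen]
{A,B,D,E,F} --p--> {A,B,C,D,E,F}  [seen]
{A,B,D,E,F} --q--> {A,B,D,E}  [seen]
{A,B,C,D,E,F} --p--> {A,B,C,D,E,F}  [seen]
{A,B,C,D,E,F} --q--> {A,B,C,D,E}  [seen]
Reachable DFA states: {A}, {E}, {D}, {B,D}, {A,E}, {D,E}, {A,D}, {D,E,F}, {A,B,D,E}, {B,D,E}, {A,D,E}, {A,B,C,D,E}, {B,D,E,F}, {A,B,D,E,F}, {A,B,C,D,E,F}.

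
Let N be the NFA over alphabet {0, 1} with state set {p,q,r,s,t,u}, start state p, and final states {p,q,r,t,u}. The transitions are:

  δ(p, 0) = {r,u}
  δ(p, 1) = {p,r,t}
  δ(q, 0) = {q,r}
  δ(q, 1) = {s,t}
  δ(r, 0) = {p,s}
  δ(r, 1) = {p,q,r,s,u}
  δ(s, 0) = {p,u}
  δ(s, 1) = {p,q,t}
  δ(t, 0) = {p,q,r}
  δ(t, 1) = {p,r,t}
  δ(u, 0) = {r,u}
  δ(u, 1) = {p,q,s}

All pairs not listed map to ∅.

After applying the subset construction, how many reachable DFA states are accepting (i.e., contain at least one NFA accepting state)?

Start state of the DFA: {p}.
{p} --0--> {r,u}  [new]
{p} --1--> {p,r,t}  [new]
{r,u} --0--> {p,r,s,u}  [new]
{r,u} --1--> {p,q,r,s,u}  [new]
{p,r,t} --0--> {p,q,r,s,u}  [seen]
{p,r,t} --1--> {p,q,r,s,t,u}  [new]
{p,r,s,u} --0--> {p,r,s,u}  [seen]
{p,r,s,u} --1--> {p,q,r,s,t,u}  [seen]
{p,q,r,s,u} --0--> {p,q,r,s,u}  [seen]
{p,q,r,s,u} --1--> {p,q,r,s,t,u}  [seen]
{p,q,r,s,t,u} --0--> {p,q,r,s,u}  [seen]
{p,q,r,s,t,u} --1--> {p,q,r,s,t,u}  [seen]
Reachable DFA states: {p}, {r,u}, {p,r,t}, {p,r,s,u}, {p,q,r,s,u}, {p,q,r,s,t,u}.
Accepting DFA states (contain an NFA accepting state): {p}, {r,u}, {p,r,t}, {p,r,s,u}, {p,q,r,s,u}, {p,q,r,s,t,u}.

6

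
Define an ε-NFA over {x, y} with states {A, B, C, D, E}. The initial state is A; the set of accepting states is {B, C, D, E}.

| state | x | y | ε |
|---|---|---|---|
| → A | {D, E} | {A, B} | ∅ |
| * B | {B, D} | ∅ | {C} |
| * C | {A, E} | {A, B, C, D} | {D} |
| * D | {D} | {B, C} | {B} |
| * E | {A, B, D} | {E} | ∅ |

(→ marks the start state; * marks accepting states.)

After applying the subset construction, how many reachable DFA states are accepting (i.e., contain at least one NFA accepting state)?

3

Start state of the DFA: {A} (ε-closure of the NFA start).
{A} --x--> {B, C, D, E}  [new]
{A} --y--> {A, B, C, D}  [new]
{B, C, D, E} --x--> {A, B, C, D, E}  [new]
{B, C, D, E} --y--> {A, B, C, D, E}  [seen]
{A, B, C, D} --x--> {A, B, C, D, E}  [seen]
{A, B, C, D} --y--> {A, B, C, D}  [seen]
{A, B, C, D, E} --x--> {A, B, C, D, E}  [seen]
{A, B, C, D, E} --y--> {A, B, C, D, E}  [seen]
Reachable DFA states: {A}, {B, C, D, E}, {A, B, C, D}, {A, B, C, D, E}.
Accepting DFA states (contain an NFA accepting state): {B, C, D, E}, {A, B, C, D}, {A, B, C, D, E}.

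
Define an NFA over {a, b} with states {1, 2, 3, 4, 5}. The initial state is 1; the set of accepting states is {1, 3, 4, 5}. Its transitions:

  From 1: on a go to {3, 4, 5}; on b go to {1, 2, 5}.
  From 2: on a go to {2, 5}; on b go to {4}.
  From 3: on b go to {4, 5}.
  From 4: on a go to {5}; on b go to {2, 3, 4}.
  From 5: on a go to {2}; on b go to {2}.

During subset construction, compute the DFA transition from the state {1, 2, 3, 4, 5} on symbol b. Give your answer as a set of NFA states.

{1, 2, 3, 4, 5}

δ(1,b) = {1, 2, 5}; δ(2,b) = {4}; δ(3,b) = {4, 5}; δ(4,b) = {2, 3, 4}; δ(5,b) = {2}.
Union: {1, 2, 3, 4, 5}.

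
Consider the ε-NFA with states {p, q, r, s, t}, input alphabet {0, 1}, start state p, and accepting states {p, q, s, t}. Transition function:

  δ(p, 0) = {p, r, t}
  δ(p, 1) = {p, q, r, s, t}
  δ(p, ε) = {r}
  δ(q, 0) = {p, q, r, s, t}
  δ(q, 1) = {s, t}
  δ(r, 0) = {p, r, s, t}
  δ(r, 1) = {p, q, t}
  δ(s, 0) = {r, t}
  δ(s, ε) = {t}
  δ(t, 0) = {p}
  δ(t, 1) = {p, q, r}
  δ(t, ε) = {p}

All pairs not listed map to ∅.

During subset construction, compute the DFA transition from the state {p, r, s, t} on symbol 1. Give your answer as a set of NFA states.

δ(p,1) = {p, q, r, s, t}; δ(r,1) = {p, q, t}; δ(s,1) = ∅; δ(t,1) = {p, q, r}.
Union: {p, q, r, s, t}.

{p, q, r, s, t}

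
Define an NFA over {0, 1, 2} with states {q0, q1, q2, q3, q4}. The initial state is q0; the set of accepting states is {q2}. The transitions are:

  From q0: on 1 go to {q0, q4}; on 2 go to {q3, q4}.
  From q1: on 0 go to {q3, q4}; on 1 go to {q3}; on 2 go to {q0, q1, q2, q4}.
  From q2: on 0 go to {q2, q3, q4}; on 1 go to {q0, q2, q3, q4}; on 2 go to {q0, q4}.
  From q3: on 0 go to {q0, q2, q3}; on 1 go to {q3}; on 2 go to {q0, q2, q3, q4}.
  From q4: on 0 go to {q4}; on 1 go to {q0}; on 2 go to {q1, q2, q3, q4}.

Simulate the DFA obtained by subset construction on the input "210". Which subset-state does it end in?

Start: {q0}.
δ(q0,2) = {q3, q4}.
Union: {q3, q4}.
After 2: {q3, q4}.
δ(q3,1) = {q3}; δ(q4,1) = {q0}.
Union: {q0, q3}.
After 1: {q0, q3}.
δ(q0,0) = ∅; δ(q3,0) = {q0, q2, q3}.
Union: {q0, q2, q3}.
After 0: {q0, q2, q3}.

{q0, q2, q3}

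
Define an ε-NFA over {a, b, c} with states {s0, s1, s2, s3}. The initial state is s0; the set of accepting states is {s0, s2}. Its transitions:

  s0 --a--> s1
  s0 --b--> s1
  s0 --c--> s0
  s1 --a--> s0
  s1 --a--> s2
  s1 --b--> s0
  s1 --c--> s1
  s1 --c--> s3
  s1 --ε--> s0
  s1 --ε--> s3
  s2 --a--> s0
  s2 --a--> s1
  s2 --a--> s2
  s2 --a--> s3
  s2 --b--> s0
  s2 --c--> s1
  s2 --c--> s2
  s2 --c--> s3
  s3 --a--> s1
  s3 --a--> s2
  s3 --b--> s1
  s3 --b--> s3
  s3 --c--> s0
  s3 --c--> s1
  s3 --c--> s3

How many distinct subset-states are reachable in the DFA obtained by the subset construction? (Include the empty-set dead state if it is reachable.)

3

Start state of the DFA: {s0} (ε-closure of the NFA start).
{s0} --a--> {s0, s1, s3}  [new]
{s0} --b--> {s0, s1, s3}  [seen]
{s0} --c--> {s0}  [seen]
{s0, s1, s3} --a--> {s0, s1, s2, s3}  [new]
{s0, s1, s3} --b--> {s0, s1, s3}  [seen]
{s0, s1, s3} --c--> {s0, s1, s3}  [seen]
{s0, s1, s2, s3} --a--> {s0, s1, s2, s3}  [seen]
{s0, s1, s2, s3} --b--> {s0, s1, s3}  [seen]
{s0, s1, s2, s3} --c--> {s0, s1, s2, s3}  [seen]
Reachable DFA states: {s0}, {s0, s1, s3}, {s0, s1, s2, s3}.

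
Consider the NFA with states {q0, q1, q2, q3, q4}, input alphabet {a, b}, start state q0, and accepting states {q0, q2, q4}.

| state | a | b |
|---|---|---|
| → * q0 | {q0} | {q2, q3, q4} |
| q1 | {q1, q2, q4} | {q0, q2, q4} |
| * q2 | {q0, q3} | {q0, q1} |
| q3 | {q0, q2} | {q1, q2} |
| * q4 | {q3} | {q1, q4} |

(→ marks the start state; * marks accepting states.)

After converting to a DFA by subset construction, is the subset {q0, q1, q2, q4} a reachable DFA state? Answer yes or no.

Start state of the DFA: {q0}.
{q0} --a--> {q0}  [seen]
{q0} --b--> {q2, q3, q4}  [new]
{q2, q3, q4} --a--> {q0, q2, q3}  [new]
{q2, q3, q4} --b--> {q0, q1, q2, q4}  [new]
{q0, q2, q3} --a--> {q0, q2, q3}  [seen]
{q0, q2, q3} --b--> {q0, q1, q2, q3, q4}  [new]
{q0, q1, q2, q4} --a--> {q0, q1, q2, q3, q4}  [seen]
{q0, q1, q2, q4} --b--> {q0, q1, q2, q3, q4}  [seen]
{q0, q1, q2, q3, q4} --a--> {q0, q1, q2, q3, q4}  [seen]
{q0, q1, q2, q3, q4} --b--> {q0, q1, q2, q3, q4}  [seen]
Reachable DFA states: {q0}, {q2, q3, q4}, {q0, q2, q3}, {q0, q1, q2, q4}, {q0, q1, q2, q3, q4}.
{q0, q1, q2, q4} is among them.

yes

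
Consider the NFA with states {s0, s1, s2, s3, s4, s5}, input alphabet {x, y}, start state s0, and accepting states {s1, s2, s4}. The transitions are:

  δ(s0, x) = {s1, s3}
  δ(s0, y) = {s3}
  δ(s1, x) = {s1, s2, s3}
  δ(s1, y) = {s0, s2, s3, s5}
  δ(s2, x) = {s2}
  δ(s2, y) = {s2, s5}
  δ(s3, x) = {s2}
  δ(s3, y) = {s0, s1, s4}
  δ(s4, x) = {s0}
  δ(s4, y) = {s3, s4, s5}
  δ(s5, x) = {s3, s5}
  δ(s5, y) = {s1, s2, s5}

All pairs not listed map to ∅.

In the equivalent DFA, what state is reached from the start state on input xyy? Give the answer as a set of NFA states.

{s0, s1, s2, s3, s4, s5}

Start: {s0}.
δ(s0,x) = {s1, s3}.
Union: {s1, s3}.
After x: {s1, s3}.
δ(s1,y) = {s0, s2, s3, s5}; δ(s3,y) = {s0, s1, s4}.
Union: {s0, s1, s2, s3, s4, s5}.
After y: {s0, s1, s2, s3, s4, s5}.
δ(s0,y) = {s3}; δ(s1,y) = {s0, s2, s3, s5}; δ(s2,y) = {s2, s5}; δ(s3,y) = {s0, s1, s4}; δ(s4,y) = {s3, s4, s5}; δ(s5,y) = {s1, s2, s5}.
Union: {s0, s1, s2, s3, s4, s5}.
After y: {s0, s1, s2, s3, s4, s5}.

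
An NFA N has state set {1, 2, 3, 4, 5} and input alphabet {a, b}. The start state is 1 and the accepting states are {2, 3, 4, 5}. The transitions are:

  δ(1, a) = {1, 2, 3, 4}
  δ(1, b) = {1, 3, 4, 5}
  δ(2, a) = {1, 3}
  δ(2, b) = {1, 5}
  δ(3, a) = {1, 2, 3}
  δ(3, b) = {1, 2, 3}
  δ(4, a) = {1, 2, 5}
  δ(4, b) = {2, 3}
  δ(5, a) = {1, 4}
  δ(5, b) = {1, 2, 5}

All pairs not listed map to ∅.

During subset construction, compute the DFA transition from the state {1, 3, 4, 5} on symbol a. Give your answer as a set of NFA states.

{1, 2, 3, 4, 5}

δ(1,a) = {1, 2, 3, 4}; δ(3,a) = {1, 2, 3}; δ(4,a) = {1, 2, 5}; δ(5,a) = {1, 4}.
Union: {1, 2, 3, 4, 5}.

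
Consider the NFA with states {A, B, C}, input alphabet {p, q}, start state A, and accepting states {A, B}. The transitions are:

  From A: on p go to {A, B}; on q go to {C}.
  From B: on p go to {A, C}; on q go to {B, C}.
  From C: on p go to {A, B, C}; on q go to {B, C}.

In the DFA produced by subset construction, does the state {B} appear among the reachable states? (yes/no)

no

Start state of the DFA: {A}.
{A} --p--> {A, B}  [new]
{A} --q--> {C}  [new]
{A, B} --p--> {A, B, C}  [new]
{A, B} --q--> {B, C}  [new]
{C} --p--> {A, B, C}  [seen]
{C} --q--> {B, C}  [seen]
{A, B, C} --p--> {A, B, C}  [seen]
{A, B, C} --q--> {B, C}  [seen]
{B, C} --p--> {A, B, C}  [seen]
{B, C} --q--> {B, C}  [seen]
Reachable DFA states: {A}, {A, B}, {C}, {A, B, C}, {B, C}.
{B} is not among them.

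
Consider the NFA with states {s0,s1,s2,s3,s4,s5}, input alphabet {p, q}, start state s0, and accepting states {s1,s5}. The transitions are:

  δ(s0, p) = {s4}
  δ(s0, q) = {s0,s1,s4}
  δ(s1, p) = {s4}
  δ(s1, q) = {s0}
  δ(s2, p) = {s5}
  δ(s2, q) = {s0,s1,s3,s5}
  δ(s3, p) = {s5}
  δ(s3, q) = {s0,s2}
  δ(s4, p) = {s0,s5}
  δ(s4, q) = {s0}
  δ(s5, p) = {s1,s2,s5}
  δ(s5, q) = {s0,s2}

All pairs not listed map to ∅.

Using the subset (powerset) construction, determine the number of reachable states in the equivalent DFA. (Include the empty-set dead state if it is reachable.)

11

Start state of the DFA: {s0}.
{s0} --p--> {s4}  [new]
{s0} --q--> {s0,s1,s4}  [new]
{s4} --p--> {s0,s5}  [new]
{s4} --q--> {s0}  [seen]
{s0,s1,s4} --p--> {s0,s4,s5}  [new]
{s0,s1,s4} --q--> {s0,s1,s4}  [seen]
{s0,s5} --p--> {s1,s2,s4,s5}  [new]
{s0,s5} --q--> {s0,s1,s2,s4}  [new]
{s0,s4,s5} --p--> {s0,s1,s2,s4,s5}  [new]
{s0,s4,s5} --q--> {s0,s1,s2,s4}  [seen]
{s1,s2,s4,s5} --p--> {s0,s1,s2,s4,s5}  [seen]
{s1,s2,s4,s5} --q--> {s0,s1,s2,s3,s5}  [new]
{s0,s1,s2,s4} --p--> {s0,s4,s5}  [seen]
{s0,s1,s2,s4} --q--> {s0,s1,s3,s4,s5}  [new]
{s0,s1,s2,s4,s5} --p--> {s0,s1,s2,s4,s5}  [seen]
{s0,s1,s2,s4,s5} --q--> {s0,s1,s2,s3,s4,s5}  [new]
{s0,s1,s2,s3,s5} --p--> {s1,s2,s4,s5}  [seen]
{s0,s1,s2,s3,s5} --q--> {s0,s1,s2,s3,s4,s5}  [seen]
{s0,s1,s3,s4,s5} --p--> {s0,s1,s2,s4,s5}  [seen]
{s0,s1,s3,s4,s5} --q--> {s0,s1,s2,s4}  [seen]
{s0,s1,s2,s3,s4,s5} --p--> {s0,s1,s2,s4,s5}  [seen]
{s0,s1,s2,s3,s4,s5} --q--> {s0,s1,s2,s3,s4,s5}  [seen]
Reachable DFA states: {s0}, {s4}, {s0,s1,s4}, {s0,s5}, {s0,s4,s5}, {s1,s2,s4,s5}, {s0,s1,s2,s4}, {s0,s1,s2,s4,s5}, {s0,s1,s2,s3,s5}, {s0,s1,s3,s4,s5}, {s0,s1,s2,s3,s4,s5}.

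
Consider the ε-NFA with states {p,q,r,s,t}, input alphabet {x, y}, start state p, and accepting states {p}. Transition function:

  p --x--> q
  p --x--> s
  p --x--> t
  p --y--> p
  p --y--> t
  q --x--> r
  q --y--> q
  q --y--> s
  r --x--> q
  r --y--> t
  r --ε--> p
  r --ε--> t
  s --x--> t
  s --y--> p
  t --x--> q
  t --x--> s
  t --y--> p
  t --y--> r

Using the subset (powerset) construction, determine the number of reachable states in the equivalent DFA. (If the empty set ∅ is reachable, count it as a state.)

5

Start state of the DFA: {p} (ε-closure of the NFA start).
{p} --x--> {q,s,t}  [new]
{p} --y--> {p,t}  [new]
{q,s,t} --x--> {p,q,r,s,t}  [new]
{q,s,t} --y--> {p,q,r,s,t}  [seen]
{p,t} --x--> {q,s,t}  [seen]
{p,t} --y--> {p,r,t}  [new]
{p,q,r,s,t} --x--> {p,q,r,s,t}  [seen]
{p,q,r,s,t} --y--> {p,q,r,s,t}  [seen]
{p,r,t} --x--> {q,s,t}  [seen]
{p,r,t} --y--> {p,r,t}  [seen]
Reachable DFA states: {p}, {q,s,t}, {p,t}, {p,q,r,s,t}, {p,r,t}.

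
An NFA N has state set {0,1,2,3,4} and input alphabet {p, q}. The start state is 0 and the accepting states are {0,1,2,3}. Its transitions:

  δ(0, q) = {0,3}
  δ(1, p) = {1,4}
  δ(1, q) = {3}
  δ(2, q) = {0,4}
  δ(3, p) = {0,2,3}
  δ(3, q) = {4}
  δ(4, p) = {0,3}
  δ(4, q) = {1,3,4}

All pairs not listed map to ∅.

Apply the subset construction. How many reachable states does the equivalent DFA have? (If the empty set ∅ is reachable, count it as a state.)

7

Start state of the DFA: {0}.
{0} --p--> ∅  [new]
{0} --q--> {0,3}  [new]
∅ --p--> ∅  [seen]
∅ --q--> ∅  [seen]
{0,3} --p--> {0,2,3}  [new]
{0,3} --q--> {0,3,4}  [new]
{0,2,3} --p--> {0,2,3}  [seen]
{0,2,3} --q--> {0,3,4}  [seen]
{0,3,4} --p--> {0,2,3}  [seen]
{0,3,4} --q--> {0,1,3,4}  [new]
{0,1,3,4} --p--> {0,1,2,3,4}  [new]
{0,1,3,4} --q--> {0,1,3,4}  [seen]
{0,1,2,3,4} --p--> {0,1,2,3,4}  [seen]
{0,1,2,3,4} --q--> {0,1,3,4}  [seen]
Reachable DFA states: {0}, ∅, {0,3}, {0,2,3}, {0,3,4}, {0,1,3,4}, {0,1,2,3,4}.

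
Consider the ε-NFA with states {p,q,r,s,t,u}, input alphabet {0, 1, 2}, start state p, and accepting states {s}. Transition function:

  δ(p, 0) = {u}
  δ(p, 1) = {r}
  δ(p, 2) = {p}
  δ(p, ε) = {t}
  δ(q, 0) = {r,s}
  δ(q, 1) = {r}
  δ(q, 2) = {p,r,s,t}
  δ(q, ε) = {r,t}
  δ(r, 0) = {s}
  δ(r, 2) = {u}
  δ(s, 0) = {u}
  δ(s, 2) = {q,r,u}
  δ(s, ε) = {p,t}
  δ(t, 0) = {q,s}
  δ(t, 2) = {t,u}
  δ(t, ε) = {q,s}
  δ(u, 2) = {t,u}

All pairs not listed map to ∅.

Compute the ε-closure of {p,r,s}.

Begin with {p,r,s}.
p →ε {t}; add t.
t →ε {q,s}; add q.
ε-closure = {p,q,r,s,t}.

{p,q,r,s,t}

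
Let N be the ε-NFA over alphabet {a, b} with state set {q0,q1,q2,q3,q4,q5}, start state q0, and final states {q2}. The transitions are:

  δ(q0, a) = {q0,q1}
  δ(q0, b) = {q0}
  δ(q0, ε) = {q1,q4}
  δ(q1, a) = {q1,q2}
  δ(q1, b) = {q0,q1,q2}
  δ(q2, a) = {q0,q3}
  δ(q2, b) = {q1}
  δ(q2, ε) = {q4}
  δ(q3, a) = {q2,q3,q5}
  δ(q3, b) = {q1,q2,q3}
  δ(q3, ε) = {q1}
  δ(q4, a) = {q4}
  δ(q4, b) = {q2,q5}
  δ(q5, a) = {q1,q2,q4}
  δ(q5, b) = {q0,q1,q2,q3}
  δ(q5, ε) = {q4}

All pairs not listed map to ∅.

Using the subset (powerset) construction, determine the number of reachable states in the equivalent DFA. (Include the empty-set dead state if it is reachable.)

5

Start state of the DFA: {q0,q1,q4} (ε-closure of the NFA start).
{q0,q1,q4} --a--> {q0,q1,q2,q4}  [new]
{q0,q1,q4} --b--> {q0,q1,q2,q4,q5}  [new]
{q0,q1,q2,q4} --a--> {q0,q1,q2,q3,q4}  [new]
{q0,q1,q2,q4} --b--> {q0,q1,q2,q4,q5}  [seen]
{q0,q1,q2,q4,q5} --a--> {q0,q1,q2,q3,q4}  [seen]
{q0,q1,q2,q4,q5} --b--> {q0,q1,q2,q3,q4,q5}  [new]
{q0,q1,q2,q3,q4} --a--> {q0,q1,q2,q3,q4,q5}  [seen]
{q0,q1,q2,q3,q4} --b--> {q0,q1,q2,q3,q4,q5}  [seen]
{q0,q1,q2,q3,q4,q5} --a--> {q0,q1,q2,q3,q4,q5}  [seen]
{q0,q1,q2,q3,q4,q5} --b--> {q0,q1,q2,q3,q4,q5}  [seen]
Reachable DFA states: {q0,q1,q4}, {q0,q1,q2,q4}, {q0,q1,q2,q4,q5}, {q0,q1,q2,q3,q4}, {q0,q1,q2,q3,q4,q5}.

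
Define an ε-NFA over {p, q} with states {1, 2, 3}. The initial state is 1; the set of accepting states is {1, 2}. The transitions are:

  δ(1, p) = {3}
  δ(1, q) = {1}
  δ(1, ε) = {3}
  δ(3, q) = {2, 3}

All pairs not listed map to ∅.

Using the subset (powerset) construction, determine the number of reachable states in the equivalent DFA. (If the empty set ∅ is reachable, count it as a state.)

Start state of the DFA: {1, 3} (ε-closure of the NFA start).
{1, 3} --p--> {3}  [new]
{1, 3} --q--> {1, 2, 3}  [new]
{3} --p--> ∅  [new]
{3} --q--> {2, 3}  [new]
{1, 2, 3} --p--> {3}  [seen]
{1, 2, 3} --q--> {1, 2, 3}  [seen]
∅ --p--> ∅  [seen]
∅ --q--> ∅  [seen]
{2, 3} --p--> ∅  [seen]
{2, 3} --q--> {2, 3}  [seen]
Reachable DFA states: {1, 3}, {3}, {1, 2, 3}, ∅, {2, 3}.

5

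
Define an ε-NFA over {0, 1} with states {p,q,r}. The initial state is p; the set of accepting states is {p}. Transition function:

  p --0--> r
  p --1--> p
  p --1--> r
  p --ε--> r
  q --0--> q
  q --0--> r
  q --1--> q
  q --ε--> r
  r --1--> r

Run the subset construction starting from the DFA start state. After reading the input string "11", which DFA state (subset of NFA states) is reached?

Start: {p,r}.
δ(p,1) = {p,r}; δ(r,1) = {r}.
Union: {p,r}.
After 1: {p,r}.
δ(p,1) = {p,r}; δ(r,1) = {r}.
Union: {p,r}.
After 1: {p,r}.

{p,r}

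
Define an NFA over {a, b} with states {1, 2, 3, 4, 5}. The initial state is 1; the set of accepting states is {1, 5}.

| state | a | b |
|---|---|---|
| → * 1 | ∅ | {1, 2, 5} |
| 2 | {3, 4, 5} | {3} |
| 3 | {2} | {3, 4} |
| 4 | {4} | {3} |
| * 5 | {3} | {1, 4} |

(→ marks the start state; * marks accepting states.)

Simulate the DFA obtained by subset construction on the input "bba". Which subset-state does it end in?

{2, 3, 4, 5}

Start: {1}.
δ(1,b) = {1, 2, 5}.
Union: {1, 2, 5}.
After b: {1, 2, 5}.
δ(1,b) = {1, 2, 5}; δ(2,b) = {3}; δ(5,b) = {1, 4}.
Union: {1, 2, 3, 4, 5}.
After b: {1, 2, 3, 4, 5}.
δ(1,a) = ∅; δ(2,a) = {3, 4, 5}; δ(3,a) = {2}; δ(4,a) = {4}; δ(5,a) = {3}.
Union: {2, 3, 4, 5}.
After a: {2, 3, 4, 5}.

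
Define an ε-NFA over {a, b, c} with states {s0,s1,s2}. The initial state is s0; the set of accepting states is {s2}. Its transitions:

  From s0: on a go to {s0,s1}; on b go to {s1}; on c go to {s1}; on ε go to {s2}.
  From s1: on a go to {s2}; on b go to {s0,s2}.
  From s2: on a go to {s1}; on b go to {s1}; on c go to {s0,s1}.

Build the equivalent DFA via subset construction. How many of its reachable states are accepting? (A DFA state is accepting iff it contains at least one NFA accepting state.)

Start state of the DFA: {s0,s2} (ε-closure of the NFA start).
{s0,s2} --a--> {s0,s1,s2}  [new]
{s0,s2} --b--> {s1}  [new]
{s0,s2} --c--> {s0,s1,s2}  [seen]
{s0,s1,s2} --a--> {s0,s1,s2}  [seen]
{s0,s1,s2} --b--> {s0,s1,s2}  [seen]
{s0,s1,s2} --c--> {s0,s1,s2}  [seen]
{s1} --a--> {s2}  [new]
{s1} --b--> {s0,s2}  [seen]
{s1} --c--> ∅  [new]
{s2} --a--> {s1}  [seen]
{s2} --b--> {s1}  [seen]
{s2} --c--> {s0,s1,s2}  [seen]
∅ --a--> ∅  [seen]
∅ --b--> ∅  [seen]
∅ --c--> ∅  [seen]
Reachable DFA states: {s0,s2}, {s0,s1,s2}, {s1}, {s2}, ∅.
Accepting DFA states (contain an NFA accepting state): {s0,s2}, {s0,s1,s2}, {s2}.

3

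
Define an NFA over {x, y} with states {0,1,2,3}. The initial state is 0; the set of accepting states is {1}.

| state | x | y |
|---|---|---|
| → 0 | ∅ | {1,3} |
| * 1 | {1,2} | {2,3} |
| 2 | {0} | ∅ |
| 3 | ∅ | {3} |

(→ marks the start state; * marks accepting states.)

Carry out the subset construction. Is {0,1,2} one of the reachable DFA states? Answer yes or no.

Start state of the DFA: {0}.
{0} --x--> ∅  [new]
{0} --y--> {1,3}  [new]
∅ --x--> ∅  [seen]
∅ --y--> ∅  [seen]
{1,3} --x--> {1,2}  [new]
{1,3} --y--> {2,3}  [new]
{1,2} --x--> {0,1,2}  [new]
{1,2} --y--> {2,3}  [seen]
{2,3} --x--> {0}  [seen]
{2,3} --y--> {3}  [new]
{0,1,2} --x--> {0,1,2}  [seen]
{0,1,2} --y--> {1,2,3}  [new]
{3} --x--> ∅  [seen]
{3} --y--> {3}  [seen]
{1,2,3} --x--> {0,1,2}  [seen]
{1,2,3} --y--> {2,3}  [seen]
Reachable DFA states: {0}, ∅, {1,3}, {1,2}, {2,3}, {0,1,2}, {3}, {1,2,3}.
{0,1,2} is among them.

yes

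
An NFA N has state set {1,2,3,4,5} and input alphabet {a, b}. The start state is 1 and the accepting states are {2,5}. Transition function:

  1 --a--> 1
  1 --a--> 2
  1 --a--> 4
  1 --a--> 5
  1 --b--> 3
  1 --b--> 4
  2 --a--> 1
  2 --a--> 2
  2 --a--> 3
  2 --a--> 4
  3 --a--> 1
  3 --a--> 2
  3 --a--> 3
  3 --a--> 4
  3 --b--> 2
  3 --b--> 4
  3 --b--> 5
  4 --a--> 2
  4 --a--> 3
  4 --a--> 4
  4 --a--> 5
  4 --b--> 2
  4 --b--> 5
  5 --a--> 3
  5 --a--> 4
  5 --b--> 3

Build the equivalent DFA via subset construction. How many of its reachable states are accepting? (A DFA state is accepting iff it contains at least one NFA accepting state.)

6

Start state of the DFA: {1}.
{1} --a--> {1,2,4,5}  [new]
{1} --b--> {3,4}  [new]
{1,2,4,5} --a--> {1,2,3,4,5}  [new]
{1,2,4,5} --b--> {2,3,4,5}  [new]
{3,4} --a--> {1,2,3,4,5}  [seen]
{3,4} --b--> {2,4,5}  [new]
{1,2,3,4,5} --a--> {1,2,3,4,5}  [seen]
{1,2,3,4,5} --b--> {2,3,4,5}  [seen]
{2,3,4,5} --a--> {1,2,3,4,5}  [seen]
{2,3,4,5} --b--> {2,3,4,5}  [seen]
{2,4,5} --a--> {1,2,3,4,5}  [seen]
{2,4,5} --b--> {2,3,5}  [new]
{2,3,5} --a--> {1,2,3,4}  [new]
{2,3,5} --b--> {2,3,4,5}  [seen]
{1,2,3,4} --a--> {1,2,3,4,5}  [seen]
{1,2,3,4} --b--> {2,3,4,5}  [seen]
Reachable DFA states: {1}, {1,2,4,5}, {3,4}, {1,2,3,4,5}, {2,3,4,5}, {2,4,5}, {2,3,5}, {1,2,3,4}.
Accepting DFA states (contain an NFA accepting state): {1,2,4,5}, {1,2,3,4,5}, {2,3,4,5}, {2,4,5}, {2,3,5}, {1,2,3,4}.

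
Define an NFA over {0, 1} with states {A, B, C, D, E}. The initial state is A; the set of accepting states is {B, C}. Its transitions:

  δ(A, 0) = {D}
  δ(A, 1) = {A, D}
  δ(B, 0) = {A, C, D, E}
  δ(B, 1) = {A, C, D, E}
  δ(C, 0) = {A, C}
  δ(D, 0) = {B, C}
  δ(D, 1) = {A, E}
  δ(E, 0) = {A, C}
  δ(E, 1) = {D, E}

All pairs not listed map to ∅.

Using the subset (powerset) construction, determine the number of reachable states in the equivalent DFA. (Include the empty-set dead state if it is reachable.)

11

Start state of the DFA: {A}.
{A} --0--> {D}  [new]
{A} --1--> {A, D}  [new]
{D} --0--> {B, C}  [new]
{D} --1--> {A, E}  [new]
{A, D} --0--> {B, C, D}  [new]
{A, D} --1--> {A, D, E}  [new]
{B, C} --0--> {A, C, D, E}  [new]
{B, C} --1--> {A, C, D, E}  [seen]
{A, E} --0--> {A, C, D}  [new]
{A, E} --1--> {A, D, E}  [seen]
{B, C, D} --0--> {A, B, C, D, E}  [new]
{B, C, D} --1--> {A, C, D, E}  [seen]
{A, D, E} --0--> {A, B, C, D}  [new]
{A, D, E} --1--> {A, D, E}  [seen]
{A, C, D, E} --0--> {A, B, C, D}  [seen]
{A, C, D, E} --1--> {A, D, E}  [seen]
{A, C, D} --0--> {A, B, C, D}  [seen]
{A, C, D} --1--> {A, D, E}  [seen]
{A, B, C, D, E} --0--> {A, B, C, D, E}  [seen]
{A, B, C, D, E} --1--> {A, C, D, E}  [seen]
{A, B, C, D} --0--> {A, B, C, D, E}  [seen]
{A, B, C, D} --1--> {A, C, D, E}  [seen]
Reachable DFA states: {A}, {D}, {A, D}, {B, C}, {A, E}, {B, C, D}, {A, D, E}, {A, C, D, E}, {A, C, D}, {A, B, C, D, E}, {A, B, C, D}.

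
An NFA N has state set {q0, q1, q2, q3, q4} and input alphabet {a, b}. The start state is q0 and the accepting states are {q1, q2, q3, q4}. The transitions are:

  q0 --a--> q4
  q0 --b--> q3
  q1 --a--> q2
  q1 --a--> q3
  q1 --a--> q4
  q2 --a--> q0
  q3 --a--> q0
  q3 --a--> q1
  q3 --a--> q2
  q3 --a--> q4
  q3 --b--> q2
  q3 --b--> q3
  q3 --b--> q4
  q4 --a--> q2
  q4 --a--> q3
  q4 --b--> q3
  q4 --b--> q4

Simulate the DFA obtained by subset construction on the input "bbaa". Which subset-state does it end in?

Start: {q0}.
δ(q0,b) = {q3}.
Union: {q3}.
After b: {q3}.
δ(q3,b) = {q2, q3, q4}.
Union: {q2, q3, q4}.
After b: {q2, q3, q4}.
δ(q2,a) = {q0}; δ(q3,a) = {q0, q1, q2, q4}; δ(q4,a) = {q2, q3}.
Union: {q0, q1, q2, q3, q4}.
After a: {q0, q1, q2, q3, q4}.
δ(q0,a) = {q4}; δ(q1,a) = {q2, q3, q4}; δ(q2,a) = {q0}; δ(q3,a) = {q0, q1, q2, q4}; δ(q4,a) = {q2, q3}.
Union: {q0, q1, q2, q3, q4}.
After a: {q0, q1, q2, q3, q4}.

{q0, q1, q2, q3, q4}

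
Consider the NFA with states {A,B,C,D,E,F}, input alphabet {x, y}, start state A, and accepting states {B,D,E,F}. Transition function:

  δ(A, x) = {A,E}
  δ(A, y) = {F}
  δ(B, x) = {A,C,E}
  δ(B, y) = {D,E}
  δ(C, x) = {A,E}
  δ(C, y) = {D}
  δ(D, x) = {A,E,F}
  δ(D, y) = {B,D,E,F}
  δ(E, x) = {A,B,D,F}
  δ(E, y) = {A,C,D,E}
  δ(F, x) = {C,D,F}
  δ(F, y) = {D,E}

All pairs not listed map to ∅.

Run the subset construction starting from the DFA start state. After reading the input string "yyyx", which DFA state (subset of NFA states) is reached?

{A,B,C,D,E,F}

Start: {A}.
δ(A,y) = {F}.
Union: {F}.
After y: {F}.
δ(F,y) = {D,E}.
Union: {D,E}.
After y: {D,E}.
δ(D,y) = {B,D,E,F}; δ(E,y) = {A,C,D,E}.
Union: {A,B,C,D,E,F}.
After y: {A,B,C,D,E,F}.
δ(A,x) = {A,E}; δ(B,x) = {A,C,E}; δ(C,x) = {A,E}; δ(D,x) = {A,E,F}; δ(E,x) = {A,B,D,F}; δ(F,x) = {C,D,F}.
Union: {A,B,C,D,E,F}.
After x: {A,B,C,D,E,F}.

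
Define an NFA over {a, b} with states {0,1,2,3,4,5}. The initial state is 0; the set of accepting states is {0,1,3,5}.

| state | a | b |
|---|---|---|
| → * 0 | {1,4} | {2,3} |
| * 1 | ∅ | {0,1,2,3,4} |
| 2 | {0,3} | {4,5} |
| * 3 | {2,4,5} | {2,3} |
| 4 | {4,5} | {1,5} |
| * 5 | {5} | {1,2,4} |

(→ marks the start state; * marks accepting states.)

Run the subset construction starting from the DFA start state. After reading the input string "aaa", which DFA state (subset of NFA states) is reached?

{4,5}

Start: {0}.
δ(0,a) = {1,4}.
Union: {1,4}.
After a: {1,4}.
δ(1,a) = ∅; δ(4,a) = {4,5}.
Union: {4,5}.
After a: {4,5}.
δ(4,a) = {4,5}; δ(5,a) = {5}.
Union: {4,5}.
After a: {4,5}.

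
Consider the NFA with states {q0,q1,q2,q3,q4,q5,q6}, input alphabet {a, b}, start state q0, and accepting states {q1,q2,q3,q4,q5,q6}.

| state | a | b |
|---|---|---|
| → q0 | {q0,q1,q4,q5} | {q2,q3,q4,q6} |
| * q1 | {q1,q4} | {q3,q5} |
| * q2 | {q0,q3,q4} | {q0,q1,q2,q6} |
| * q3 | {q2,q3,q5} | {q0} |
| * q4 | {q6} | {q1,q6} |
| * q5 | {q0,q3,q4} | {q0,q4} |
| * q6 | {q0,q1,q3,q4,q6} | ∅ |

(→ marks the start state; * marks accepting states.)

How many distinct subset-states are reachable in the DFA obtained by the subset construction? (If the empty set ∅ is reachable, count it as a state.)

Start state of the DFA: {q0}.
{q0} --a--> {q0,q1,q4,q5}  [new]
{q0} --b--> {q2,q3,q4,q6}  [new]
{q0,q1,q4,q5} --a--> {q0,q1,q3,q4,q5,q6}  [new]
{q0,q1,q4,q5} --b--> {q0,q1,q2,q3,q4,q5,q6}  [new]
{q2,q3,q4,q6} --a--> {q0,q1,q2,q3,q4,q5,q6}  [seen]
{q2,q3,q4,q6} --b--> {q0,q1,q2,q6}  [new]
{q0,q1,q3,q4,q5,q6} --a--> {q0,q1,q2,q3,q4,q5,q6}  [seen]
{q0,q1,q3,q4,q5,q6} --b--> {q0,q1,q2,q3,q4,q5,q6}  [seen]
{q0,q1,q2,q3,q4,q5,q6} --a--> {q0,q1,q2,q3,q4,q5,q6}  [seen]
{q0,q1,q2,q3,q4,q5,q6} --b--> {q0,q1,q2,q3,q4,q5,q6}  [seen]
{q0,q1,q2,q6} --a--> {q0,q1,q3,q4,q5,q6}  [seen]
{q0,q1,q2,q6} --b--> {q0,q1,q2,q3,q4,q5,q6}  [seen]
Reachable DFA states: {q0}, {q0,q1,q4,q5}, {q2,q3,q4,q6}, {q0,q1,q3,q4,q5,q6}, {q0,q1,q2,q3,q4,q5,q6}, {q0,q1,q2,q6}.

6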